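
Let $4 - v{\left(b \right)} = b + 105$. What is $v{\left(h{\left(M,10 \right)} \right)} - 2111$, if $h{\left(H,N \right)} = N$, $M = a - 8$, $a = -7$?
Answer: $-2222$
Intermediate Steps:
$M = -15$ ($M = -7 - 8 = -15$)
$v{\left(b \right)} = -101 - b$ ($v{\left(b \right)} = 4 - \left(b + 105\right) = 4 - \left(105 + b\right) = -101 - b$)
$v{\left(h{\left(M,10 \right)} \right)} - 2111 = \left(-101 - 10\right) - 2111 = -111 - 2111 = -2222$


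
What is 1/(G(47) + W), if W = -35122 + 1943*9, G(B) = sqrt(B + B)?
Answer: -17635/310993131 - sqrt(94)/310993131 ≈ -5.6737e-5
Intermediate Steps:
G(B) = sqrt(2)*sqrt(B) (G(B) = sqrt(2*B) = sqrt(2)*sqrt(B))
W = -17635 (W = -35122 + 17487 = -17635)
1/(G(47) + W) = 1/(sqrt(2)*sqrt(47) - 17635) = 1/(sqrt(94) - 17635) = 1/(-17635 + sqrt(94))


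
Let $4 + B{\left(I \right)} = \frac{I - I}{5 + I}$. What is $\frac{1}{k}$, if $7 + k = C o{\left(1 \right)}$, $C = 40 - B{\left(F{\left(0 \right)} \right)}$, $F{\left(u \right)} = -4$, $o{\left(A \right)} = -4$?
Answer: $- \frac{1}{183} \approx -0.0054645$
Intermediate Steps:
$B{\left(I \right)} = -4$ ($B{\left(I \right)} = -4 + \frac{I - I}{5 + I} = -4 + \frac{0}{5 + I} = -4 + 0 = -4$)
$C = 44$ ($C = 40 - -4 = 40 + 4 = 44$)
$k = -183$ ($k = -7 + 44 \left(-4\right) = -7 - 176 = -183$)
$\frac{1}{k} = \frac{1}{-183} = - \frac{1}{183}$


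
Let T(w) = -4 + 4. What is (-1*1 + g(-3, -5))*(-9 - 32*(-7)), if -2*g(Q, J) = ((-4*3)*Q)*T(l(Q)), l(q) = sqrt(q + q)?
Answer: -215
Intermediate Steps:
l(q) = sqrt(2)*sqrt(q) (l(q) = sqrt(2*q) = sqrt(2)*sqrt(q))
T(w) = 0
g(Q, J) = 0 (g(Q, J) = -(-4*3)*Q*0/2 = -(-12*Q)*0/2 = -1/2*0 = 0)
(-1*1 + g(-3, -5))*(-9 - 32*(-7)) = (-1*1 + 0)*(-9 - 32*(-7)) = (-1 + 0)*(-9 + 224) = -1*215 = -215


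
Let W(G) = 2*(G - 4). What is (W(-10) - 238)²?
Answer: 70756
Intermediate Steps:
W(G) = -8 + 2*G (W(G) = 2*(-4 + G) = -8 + 2*G)
(W(-10) - 238)² = ((-8 + 2*(-10)) - 238)² = ((-8 - 20) - 238)² = (-28 - 238)² = (-266)² = 70756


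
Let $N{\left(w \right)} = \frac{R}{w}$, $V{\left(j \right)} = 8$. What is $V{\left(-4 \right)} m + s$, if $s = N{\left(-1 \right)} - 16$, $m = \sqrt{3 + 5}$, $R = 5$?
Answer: $-21 + 16 \sqrt{2} \approx 1.6274$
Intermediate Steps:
$N{\left(w \right)} = \frac{5}{w}$
$m = 2 \sqrt{2}$ ($m = \sqrt{8} = 2 \sqrt{2} \approx 2.8284$)
$s = -21$ ($s = \frac{5}{-1} - 16 = 5 \left(-1\right) - 16 = -5 - 16 = -21$)
$V{\left(-4 \right)} m + s = 8 \cdot 2 \sqrt{2} - 21 = 16 \sqrt{2} - 21 = -21 + 16 \sqrt{2}$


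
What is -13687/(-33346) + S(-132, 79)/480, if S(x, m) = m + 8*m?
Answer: 5046461/2667680 ≈ 1.8917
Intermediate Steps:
S(x, m) = 9*m
-13687/(-33346) + S(-132, 79)/480 = -13687/(-33346) + (9*79)/480 = -13687*(-1/33346) + 711*(1/480) = 13687/33346 + 237/160 = 5046461/2667680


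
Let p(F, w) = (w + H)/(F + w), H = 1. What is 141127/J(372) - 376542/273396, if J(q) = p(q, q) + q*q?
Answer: -1676978432025/4691387372054 ≈ -0.35746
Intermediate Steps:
p(F, w) = (1 + w)/(F + w) (p(F, w) = (w + 1)/(F + w) = (1 + w)/(F + w))
J(q) = q² + (1 + q)/(2*q) (J(q) = (1 + q)/(q + q) + q*q = (1 + q)/((2*q)) + q² = (1/(2*q))*(1 + q) + q² = (1 + q)/(2*q) + q² = q² + (1 + q)/(2*q))
141127/J(372) - 376542/273396 = 141127/(((½)*(1 + 372 + 2*372³)/372)) - 376542/273396 = 141127/(((½)*(1/372)*(1 + 372 + 2*51478848))) - 376542*1/273396 = 141127/(((½)*(1/372)*(1 + 372 + 102957696))) - 62757/45566 = 141127/(((½)*(1/372)*102958069)) - 62757/45566 = 141127/(102958069/744) - 62757/45566 = 141127*(744/102958069) - 62757/45566 = 104998488/102958069 - 62757/45566 = -1676978432025/4691387372054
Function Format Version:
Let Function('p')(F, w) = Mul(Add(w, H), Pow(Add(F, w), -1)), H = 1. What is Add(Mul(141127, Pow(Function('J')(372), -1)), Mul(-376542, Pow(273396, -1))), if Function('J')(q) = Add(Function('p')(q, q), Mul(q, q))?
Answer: Rational(-1676978432025, 4691387372054) ≈ -0.35746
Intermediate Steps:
Function('p')(F, w) = Mul(Pow(Add(F, w), -1), Add(1, w)) (Function('p')(F, w) = Mul(Add(w, 1), Pow(Add(F, w), -1)) = Mul(Add(1, w), Pow(Add(F, w), -1)) = Mul(Pow(Add(F, w), -1), Add(1, w)))
Function('J')(q) = Add(Pow(q, 2), Mul(Rational(1, 2), Pow(q, -1), Add(1, q))) (Function('J')(q) = Add(Mul(Pow(Add(q, q), -1), Add(1, q)), Mul(q, q)) = Add(Mul(Pow(Mul(2, q), -1), Add(1, q)), Pow(q, 2)) = Add(Mul(Mul(Rational(1, 2), Pow(q, -1)), Add(1, q)), Pow(q, 2)) = Add(Mul(Rational(1, 2), Pow(q, -1), Add(1, q)), Pow(q, 2)) = Add(Pow(q, 2), Mul(Rational(1, 2), Pow(q, -1), Add(1, q))))
Add(Mul(141127, Pow(Function('J')(372), -1)), Mul(-376542, Pow(273396, -1))) = Add(Mul(141127, Pow(Mul(Rational(1, 2), Pow(372, -1), Add(1, 372, Mul(2, Pow(372, 3)))), -1)), Mul(-376542, Pow(273396, -1))) = Add(Mul(141127, Pow(Mul(Rational(1, 2), Rational(1, 372), Add(1, 372, Mul(2, 51478848))), -1)), Mul(-376542, Rational(1, 273396))) = Add(Mul(141127, Pow(Mul(Rational(1, 2), Rational(1, 372), Add(1, 372, 102957696)), -1)), Rational(-62757, 45566)) = Add(Mul(141127, Pow(Mul(Rational(1, 2), Rational(1, 372), 102958069), -1)), Rational(-62757, 45566)) = Add(Mul(141127, Pow(Rational(102958069, 744), -1)), Rational(-62757, 45566)) = Add(Mul(141127, Rational(744, 102958069)), Rational(-62757, 45566)) = Add(Rational(104998488, 102958069), Rational(-62757, 45566)) = Rational(-1676978432025, 4691387372054)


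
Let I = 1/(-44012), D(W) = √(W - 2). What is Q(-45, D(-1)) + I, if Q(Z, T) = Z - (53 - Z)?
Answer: -6293717/44012 ≈ -143.00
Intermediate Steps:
D(W) = √(-2 + W)
I = -1/44012 ≈ -2.2721e-5
Q(Z, T) = -53 + 2*Z (Q(Z, T) = Z + (-53 + Z) = -53 + 2*Z)
Q(-45, D(-1)) + I = (-53 + 2*(-45)) - 1/44012 = (-53 - 90) - 1/44012 = -143 - 1/44012 = -6293717/44012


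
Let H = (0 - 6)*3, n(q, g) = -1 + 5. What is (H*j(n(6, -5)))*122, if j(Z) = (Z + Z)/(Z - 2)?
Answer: -8784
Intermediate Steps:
n(q, g) = 4
H = -18 (H = -6*3 = -18)
j(Z) = 2*Z/(-2 + Z) (j(Z) = (2*Z)/(-2 + Z) = 2*Z/(-2 + Z))
(H*j(n(6, -5)))*122 = -36*4/(-2 + 4)*122 = -36*4/2*122 = -18*4*122 = -72*122 = -8784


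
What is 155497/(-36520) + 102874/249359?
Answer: -3183419813/827871880 ≈ -3.8453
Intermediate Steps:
155497/(-36520) + 102874/249359 = 155497*(-1/36520) + 102874*(1/249359) = -155497/36520 + 102874/249359 = -3183419813/827871880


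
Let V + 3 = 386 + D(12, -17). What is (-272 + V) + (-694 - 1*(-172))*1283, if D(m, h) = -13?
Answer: -669628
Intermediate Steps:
V = 370 (V = -3 + (386 - 13) = -3 + 373 = 370)
(-272 + V) + (-694 - 1*(-172))*1283 = (-272 + 370) + (-694 - 1*(-172))*1283 = 98 + (-694 + 172)*1283 = 98 - 522*1283 = 98 - 669726 = -669628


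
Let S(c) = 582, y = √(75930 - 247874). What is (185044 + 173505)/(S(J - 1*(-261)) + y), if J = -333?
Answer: 104337759/255334 - 358549*I*√42986/255334 ≈ 408.63 - 291.14*I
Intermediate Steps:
y = 2*I*√42986 (y = √(-171944) = 2*I*√42986 ≈ 414.66*I)
(185044 + 173505)/(S(J - 1*(-261)) + y) = (185044 + 173505)/(582 + 2*I*√42986) = 358549/(582 + 2*I*√42986)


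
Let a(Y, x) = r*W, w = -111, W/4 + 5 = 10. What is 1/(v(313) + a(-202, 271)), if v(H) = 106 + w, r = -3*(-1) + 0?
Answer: 1/55 ≈ 0.018182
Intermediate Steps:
W = 20 (W = -20 + 4*10 = -20 + 40 = 20)
r = 3 (r = 3 + 0 = 3)
v(H) = -5 (v(H) = 106 - 111 = -5)
a(Y, x) = 60 (a(Y, x) = 3*20 = 60)
1/(v(313) + a(-202, 271)) = 1/(-5 + 60) = 1/55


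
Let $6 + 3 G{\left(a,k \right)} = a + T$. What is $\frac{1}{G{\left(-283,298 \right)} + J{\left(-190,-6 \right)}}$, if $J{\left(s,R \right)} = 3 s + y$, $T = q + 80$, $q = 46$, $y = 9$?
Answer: $- \frac{3}{1846} \approx -0.0016251$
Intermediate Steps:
$T = 126$ ($T = 46 + 80 = 126$)
$J{\left(s,R \right)} = 9 + 3 s$ ($J{\left(s,R \right)} = 3 s + 9 = 9 + 3 s$)
$G{\left(a,k \right)} = 40 + \frac{a}{3}$ ($G{\left(a,k \right)} = -2 + \frac{a + 126}{3} = -2 + \frac{126 + a}{3} = -2 + \left(42 + \frac{a}{3}\right) = 40 + \frac{a}{3}$)
$\frac{1}{G{\left(-283,298 \right)} + J{\left(-190,-6 \right)}} = \frac{1}{\left(40 + \frac{1}{3} \left(-283\right)\right) + \left(9 + 3 \left(-190\right)\right)} = \frac{1}{\left(40 - \frac{283}{3}\right) + \left(9 - 570\right)} = \frac{1}{- \frac{163}{3} - 561} = \frac{1}{- \frac{1846}{3}} = - \frac{3}{1846}$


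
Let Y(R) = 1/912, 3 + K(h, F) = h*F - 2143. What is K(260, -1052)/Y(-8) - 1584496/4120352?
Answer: -64742934501655/257522 ≈ -2.5141e+8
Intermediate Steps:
K(h, F) = -2146 + F*h (K(h, F) = -3 + (h*F - 2143) = -3 + (F*h - 2143) = -3 + (-2143 + F*h) = -2146 + F*h)
Y(R) = 1/912
K(260, -1052)/Y(-8) - 1584496/4120352 = (-2146 - 1052*260)/(1/912) - 1584496/4120352 = (-2146 - 273520)*912 - 1584496*1/4120352 = -275666*912 - 99031/257522 = -251407392 - 99031/257522 = -64742934501655/257522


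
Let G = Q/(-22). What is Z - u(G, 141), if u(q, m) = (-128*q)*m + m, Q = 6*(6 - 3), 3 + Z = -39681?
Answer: -600507/11 ≈ -54592.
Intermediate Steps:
Z = -39684 (Z = -3 - 39681 = -39684)
Q = 18 (Q = 6*3 = 18)
G = -9/11 (G = 18/(-22) = 18*(-1/22) = -9/11 ≈ -0.81818)
u(q, m) = m - 128*m*q (u(q, m) = -128*m*q + m = m - 128*m*q)
Z - u(G, 141) = -39684 - 141*(1 - 128*(-9/11)) = -39684 - 141*(1 + 1152/11) = -39684 - 141*1163/11 = -39684 - 1*163983/11 = -39684 - 163983/11 = -600507/11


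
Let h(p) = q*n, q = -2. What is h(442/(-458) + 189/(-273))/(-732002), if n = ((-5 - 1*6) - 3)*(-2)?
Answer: 28/366001 ≈ 7.6503e-5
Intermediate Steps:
n = 28 (n = ((-5 - 6) - 3)*(-2) = (-11 - 3)*(-2) = -14*(-2) = 28)
h(p) = -56 (h(p) = -2*28 = -56)
h(442/(-458) + 189/(-273))/(-732002) = -56/(-732002) = -56*(-1/732002) = 28/366001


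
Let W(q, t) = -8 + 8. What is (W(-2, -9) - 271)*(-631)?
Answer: 171001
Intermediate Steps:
W(q, t) = 0
(W(-2, -9) - 271)*(-631) = (0 - 271)*(-631) = -271*(-631) = 171001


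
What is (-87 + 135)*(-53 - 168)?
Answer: -10608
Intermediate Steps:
(-87 + 135)*(-53 - 168) = 48*(-221) = -10608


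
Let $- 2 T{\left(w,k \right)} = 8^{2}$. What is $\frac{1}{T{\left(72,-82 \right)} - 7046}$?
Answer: $- \frac{1}{7078} \approx -0.00014128$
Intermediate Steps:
$T{\left(w,k \right)} = -32$ ($T{\left(w,k \right)} = - \frac{8^{2}}{2} = \left(- \frac{1}{2}\right) 64 = -32$)
$\frac{1}{T{\left(72,-82 \right)} - 7046} = \frac{1}{-32 - 7046} = \frac{1}{-7078} = - \frac{1}{7078}$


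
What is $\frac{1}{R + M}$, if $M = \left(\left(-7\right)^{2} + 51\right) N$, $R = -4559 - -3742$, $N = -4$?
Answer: $- \frac{1}{1217} \approx -0.00082169$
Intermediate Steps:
$R = -817$ ($R = -4559 + 3742 = -817$)
$M = -400$ ($M = \left(\left(-7\right)^{2} + 51\right) \left(-4\right) = \left(49 + 51\right) \left(-4\right) = 100 \left(-4\right) = -400$)
$\frac{1}{R + M} = \frac{1}{-817 - 400} = \frac{1}{-1217} = - \frac{1}{1217}$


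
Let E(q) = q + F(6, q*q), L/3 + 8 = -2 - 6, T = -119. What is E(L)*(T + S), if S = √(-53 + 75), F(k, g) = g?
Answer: -268464 + 2256*√22 ≈ -2.5788e+5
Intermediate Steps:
L = -48 (L = -24 + 3*(-2 - 6) = -24 + 3*(-8) = -24 - 24 = -48)
E(q) = q + q² (E(q) = q + q*q = q + q²)
S = √22 ≈ 4.6904
E(L)*(T + S) = (-48*(1 - 48))*(-119 + √22) = (-48*(-47))*(-119 + √22) = 2256*(-119 + √22) = -268464 + 2256*√22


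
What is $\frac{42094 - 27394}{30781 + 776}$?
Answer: $\frac{4900}{10519} \approx 0.46582$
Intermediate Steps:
$\frac{42094 - 27394}{30781 + 776} = \frac{14700}{31557} = 14700 \cdot \frac{1}{31557} = \frac{4900}{10519}$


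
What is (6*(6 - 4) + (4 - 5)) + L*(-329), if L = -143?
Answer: 47058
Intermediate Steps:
(6*(6 - 4) + (4 - 5)) + L*(-329) = (6*(6 - 4) + (4 - 5)) - 143*(-329) = (6*2 - 1) + 47047 = (12 - 1) + 47047 = 11 + 47047 = 47058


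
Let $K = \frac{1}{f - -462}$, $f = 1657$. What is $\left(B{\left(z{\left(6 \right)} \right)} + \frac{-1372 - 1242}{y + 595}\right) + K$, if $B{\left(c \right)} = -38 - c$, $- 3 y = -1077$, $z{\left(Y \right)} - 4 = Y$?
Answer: $- \frac{51285680}{1010763} \approx -50.74$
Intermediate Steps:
$z{\left(Y \right)} = 4 + Y$
$y = 359$ ($y = \left(- \frac{1}{3}\right) \left(-1077\right) = 359$)
$K = \frac{1}{2119}$ ($K = \frac{1}{1657 - -462} = \frac{1}{1657 + 462} = \frac{1}{2119} \approx 0.00047192$)
$\left(B{\left(z{\left(6 \right)} \right)} + \frac{-1372 - 1242}{y + 595}\right) + K = \left(\left(-38 - \left(4 + 6\right)\right) + \frac{-1372 - 1242}{359 + 595}\right) + \frac{1}{2119} = \left(\left(-38 - 10\right) - \frac{2614}{954}\right) + \frac{1}{2119} = \left(\left(-38 - 10\right) - \frac{1307}{477}\right) + \frac{1}{2119} = \left(-48 - \frac{1307}{477}\right) + \frac{1}{2119} = - \frac{24203}{477} + \frac{1}{2119} = - \frac{51285680}{1010763}$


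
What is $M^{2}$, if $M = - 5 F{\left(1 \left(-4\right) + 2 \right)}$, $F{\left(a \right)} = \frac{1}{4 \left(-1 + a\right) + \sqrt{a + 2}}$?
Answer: $\frac{25}{144} \approx 0.17361$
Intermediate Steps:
$F{\left(a \right)} = \frac{1}{-4 + \sqrt{2 + a} + 4 a}$ ($F{\left(a \right)} = \frac{1}{\left(-4 + 4 a\right) + \sqrt{2 + a}} = \frac{1}{-4 + \sqrt{2 + a} + 4 a}$)
$M = \frac{5}{12}$ ($M = - \frac{5}{-4 + \sqrt{2 + \left(1 \left(-4\right) + 2\right)} + 4 \left(1 \left(-4\right) + 2\right)} = - \frac{5}{-4 + \sqrt{2 + \left(-4 + 2\right)} + 4 \left(-4 + 2\right)} = - \frac{5}{-4 + \sqrt{2 - 2} + 4 \left(-2\right)} = - \frac{5}{-4 + \sqrt{0} - 8} = - \frac{5}{-4 + 0 - 8} = - \frac{5}{-12} = \left(-5\right) \left(- \frac{1}{12}\right) = \frac{5}{12} \approx 0.41667$)
$M^{2} = \left(\frac{5}{12}\right)^{2} = \frac{25}{144}$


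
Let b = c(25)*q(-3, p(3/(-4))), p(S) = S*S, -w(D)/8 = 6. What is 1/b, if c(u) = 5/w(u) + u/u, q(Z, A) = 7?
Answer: 48/301 ≈ 0.15947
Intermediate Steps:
w(D) = -48 (w(D) = -8*6 = -48)
p(S) = S**2
c(u) = 43/48 (c(u) = 5/(-48) + u/u = 5*(-1/48) + 1 = -5/48 + 1 = 43/48)
b = 301/48 (b = (43/48)*7 = 301/48 ≈ 6.2708)
1/b = 1/(301/48) = 48/301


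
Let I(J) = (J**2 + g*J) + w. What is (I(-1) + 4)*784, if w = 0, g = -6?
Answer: 8624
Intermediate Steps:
I(J) = J**2 - 6*J (I(J) = (J**2 - 6*J) + 0 = J**2 - 6*J)
(I(-1) + 4)*784 = (-(-6 - 1) + 4)*784 = (-1*(-7) + 4)*784 = (7 + 4)*784 = 11*784 = 8624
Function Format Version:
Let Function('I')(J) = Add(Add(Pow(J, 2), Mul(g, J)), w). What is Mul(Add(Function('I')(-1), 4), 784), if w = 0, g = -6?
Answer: 8624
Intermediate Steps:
Function('I')(J) = Add(Pow(J, 2), Mul(-6, J)) (Function('I')(J) = Add(Add(Pow(J, 2), Mul(-6, J)), 0) = Add(Pow(J, 2), Mul(-6, J)))
Mul(Add(Function('I')(-1), 4), 784) = Mul(Add(Mul(-1, Add(-6, -1)), 4), 784) = Mul(Add(Mul(-1, -7), 4), 784) = Mul(Add(7, 4), 784) = Mul(11, 784) = 8624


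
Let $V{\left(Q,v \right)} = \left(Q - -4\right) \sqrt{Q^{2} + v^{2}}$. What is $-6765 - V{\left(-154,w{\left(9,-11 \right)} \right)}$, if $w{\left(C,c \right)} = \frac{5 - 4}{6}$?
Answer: $-6765 + 25 \sqrt{853777} \approx 16335.0$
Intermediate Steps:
$w{\left(C,c \right)} = \frac{1}{6}$ ($w{\left(C,c \right)} = 1 \cdot \frac{1}{6} = \frac{1}{6}$)
$V{\left(Q,v \right)} = \sqrt{Q^{2} + v^{2}} \left(4 + Q\right)$ ($V{\left(Q,v \right)} = \left(Q + 4\right) \sqrt{Q^{2} + v^{2}} = \left(4 + Q\right) \sqrt{Q^{2} + v^{2}} = \sqrt{Q^{2} + v^{2}} \left(4 + Q\right)$)
$-6765 - V{\left(-154,w{\left(9,-11 \right)} \right)} = -6765 - \sqrt{\left(-154\right)^{2} + \left(\frac{1}{6}\right)^{2}} \left(4 - 154\right) = -6765 - \sqrt{23716 + \frac{1}{36}} \left(-150\right) = -6765 - \sqrt{\frac{853777}{36}} \left(-150\right) = -6765 - \frac{\sqrt{853777}}{6} \left(-150\right) = -6765 - - 25 \sqrt{853777} = -6765 + 25 \sqrt{853777}$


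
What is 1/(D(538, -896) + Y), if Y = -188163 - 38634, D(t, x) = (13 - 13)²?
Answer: -1/226797 ≈ -4.4092e-6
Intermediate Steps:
D(t, x) = 0 (D(t, x) = 0² = 0)
Y = -226797
1/(D(538, -896) + Y) = 1/(0 - 226797) = 1/(-226797) = -1/226797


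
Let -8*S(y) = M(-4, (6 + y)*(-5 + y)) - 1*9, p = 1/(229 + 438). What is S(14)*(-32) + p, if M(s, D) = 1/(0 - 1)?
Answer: -26679/667 ≈ -39.998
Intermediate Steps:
M(s, D) = -1 (M(s, D) = 1/(-1) = -1)
p = 1/667 ≈ 0.0014993
S(y) = 5/4 (S(y) = -(-1 - 1*9)/8 = -(-1 - 9)/8 = -⅛*(-10) = 5/4)
S(14)*(-32) + p = (5/4)*(-32) + 1/667 = -40 + 1/667 = -26679/667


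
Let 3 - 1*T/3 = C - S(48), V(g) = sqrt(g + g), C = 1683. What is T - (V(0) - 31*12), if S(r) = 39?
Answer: -4551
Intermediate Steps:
V(g) = sqrt(2)*sqrt(g) (V(g) = sqrt(2*g) = sqrt(2)*sqrt(g))
T = -4923 (T = 9 - 3*(1683 - 1*39) = 9 - 3*(1683 - 39) = 9 - 3*1644 = 9 - 4932 = -4923)
T - (V(0) - 31*12) = -4923 - (sqrt(2)*sqrt(0) - 31*12) = -4923 - (sqrt(2)*0 - 372) = -4923 - (0 - 372) = -4923 - 1*(-372) = -4923 + 372 = -4551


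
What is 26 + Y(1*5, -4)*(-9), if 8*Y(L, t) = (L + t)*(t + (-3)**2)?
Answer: 163/8 ≈ 20.375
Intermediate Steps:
Y(L, t) = (9 + t)*(L + t)/8 (Y(L, t) = ((L + t)*(t + (-3)**2))/8 = ((L + t)*(t + 9))/8 = ((L + t)*(9 + t))/8 = ((9 + t)*(L + t))/8 = (9 + t)*(L + t)/8)
26 + Y(1*5, -4)*(-9) = 26 + ((1/8)*(-4)**2 + 9*(1*5)/8 + (9/8)*(-4) + (1/8)*(1*5)*(-4))*(-9) = 26 + ((1/8)*16 + (9/8)*5 - 9/2 + (1/8)*5*(-4))*(-9) = 26 + (2 + 45/8 - 9/2 - 5/2)*(-9) = 26 + (5/8)*(-9) = 26 - 45/8 = 163/8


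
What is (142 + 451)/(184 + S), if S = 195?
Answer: 593/379 ≈ 1.5646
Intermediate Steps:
(142 + 451)/(184 + S) = (142 + 451)/(184 + 195) = 593/379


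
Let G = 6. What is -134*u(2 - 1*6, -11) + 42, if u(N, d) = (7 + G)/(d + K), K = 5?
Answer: 997/3 ≈ 332.33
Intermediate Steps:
u(N, d) = 13/(5 + d) (u(N, d) = (7 + 6)/(d + 5) = 13/(5 + d))
-134*u(2 - 1*6, -11) + 42 = -1742/(5 - 11) + 42 = -1742/(-6) + 42 = -1742*(-1)/6 + 42 = -134*(-13/6) + 42 = 871/3 + 42 = 997/3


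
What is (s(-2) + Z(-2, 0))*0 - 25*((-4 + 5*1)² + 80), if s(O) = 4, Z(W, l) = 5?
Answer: -2025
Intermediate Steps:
(s(-2) + Z(-2, 0))*0 - 25*((-4 + 5*1)² + 80) = (4 + 5)*0 - 25*((-4 + 5*1)² + 80) = 9*0 - 25*((-4 + 5)² + 80) = 0 - 25*(1² + 80) = 0 - 25*(1 + 80) = 0 - 25*81 = 0 - 2025 = -2025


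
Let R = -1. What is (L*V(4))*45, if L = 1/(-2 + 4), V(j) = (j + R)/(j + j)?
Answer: 135/16 ≈ 8.4375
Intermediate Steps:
V(j) = (-1 + j)/(2*j) (V(j) = (j - 1)/(j + j) = (-1 + j)/((2*j)) = (-1 + j)*(1/(2*j)) = (-1 + j)/(2*j))
L = ½ (L = 1/2 = ½ ≈ 0.50000)
(L*V(4))*45 = (((½)*(-1 + 4)/4)/2)*45 = (((½)*(¼)*3)/2)*45 = ((½)*(3/8))*45 = (3/16)*45 = 135/16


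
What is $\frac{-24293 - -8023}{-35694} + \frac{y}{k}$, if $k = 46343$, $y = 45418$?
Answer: $\frac{1187575351}{827083521} \approx 1.4359$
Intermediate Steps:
$\frac{-24293 - -8023}{-35694} + \frac{y}{k} = \frac{-24293 - -8023}{-35694} + \frac{45418}{46343} = \left(-24293 + 8023\right) \left(- \frac{1}{35694}\right) + 45418 \cdot \frac{1}{46343} = \left(-16270\right) \left(- \frac{1}{35694}\right) + \frac{45418}{46343} = \frac{8135}{17847} + \frac{45418}{46343} = \frac{1187575351}{827083521}$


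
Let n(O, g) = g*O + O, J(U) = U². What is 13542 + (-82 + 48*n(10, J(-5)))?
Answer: 25940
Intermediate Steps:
n(O, g) = O + O*g (n(O, g) = O*g + O = O + O*g)
13542 + (-82 + 48*n(10, J(-5))) = 13542 + (-82 + 48*(10*(1 + (-5)²))) = 13542 + (-82 + 48*(10*(1 + 25))) = 13542 + (-82 + 48*(10*26)) = 13542 + (-82 + 48*260) = 13542 + (-82 + 12480) = 13542 + 12398 = 25940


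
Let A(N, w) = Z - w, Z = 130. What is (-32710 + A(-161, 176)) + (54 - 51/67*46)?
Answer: -2193380/67 ≈ -32737.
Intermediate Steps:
A(N, w) = 130 - w
(-32710 + A(-161, 176)) + (54 - 51/67*46) = (-32710 + (130 - 1*176)) + (54 - 51/67*46) = (-32710 + (130 - 176)) + (54 - 51*1/67*46) = (-32710 - 46) + (54 - 51/67*46) = -32756 + (54 - 2346/67) = -32756 + 1272/67 = -2193380/67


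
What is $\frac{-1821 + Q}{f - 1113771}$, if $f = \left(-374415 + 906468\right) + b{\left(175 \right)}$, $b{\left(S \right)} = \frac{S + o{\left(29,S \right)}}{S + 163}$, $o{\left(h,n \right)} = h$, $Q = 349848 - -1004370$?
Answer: $- \frac{76185031}{32770080} \approx -2.3248$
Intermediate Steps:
$Q = 1354218$ ($Q = 349848 + 1004370 = 1354218$)
$b{\left(S \right)} = \frac{29 + S}{163 + S}$ ($b{\left(S \right)} = \frac{S + 29}{S + 163} = \frac{29 + S}{163 + S}$)
$f = \frac{89917059}{169}$ ($f = \left(-374415 + 906468\right) + \frac{29 + 175}{163 + 175} = 532053 + \frac{1}{338} \cdot 204 = 532053 + \frac{102}{169} = \frac{89917059}{169} \approx 5.3205 \cdot 10^{5}$)
$\frac{-1821 + Q}{f - 1113771} = \frac{-1821 + 1354218}{\frac{89917059}{169} - 1113771} = \frac{1352397}{- \frac{98310240}{169}} = 1352397 \left(- \frac{169}{98310240}\right) = - \frac{76185031}{32770080}$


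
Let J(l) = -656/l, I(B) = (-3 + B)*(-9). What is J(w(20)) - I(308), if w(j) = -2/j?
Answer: 9305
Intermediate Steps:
I(B) = 27 - 9*B
J(w(20)) - I(308) = -656/((-2/20)) - (27 - 9*308) = -656/((-2*1/20)) - (27 - 2772) = -656/(-⅒) - 1*(-2745) = -656*(-10) + 2745 = 6560 + 2745 = 9305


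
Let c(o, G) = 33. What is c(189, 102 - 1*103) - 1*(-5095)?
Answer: 5128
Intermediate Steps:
c(189, 102 - 1*103) - 1*(-5095) = 33 - 1*(-5095) = 33 + 5095 = 5128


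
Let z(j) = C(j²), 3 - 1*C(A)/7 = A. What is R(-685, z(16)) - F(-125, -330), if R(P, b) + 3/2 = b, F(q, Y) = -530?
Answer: -2485/2 ≈ -1242.5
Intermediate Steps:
C(A) = 21 - 7*A
z(j) = 21 - 7*j²
R(P, b) = -3/2 + b
R(-685, z(16)) - F(-125, -330) = (-3/2 + (21 - 7*16²)) - 1*(-530) = (-3/2 + (21 - 7*256)) + 530 = (-3/2 + (21 - 1792)) + 530 = (-3/2 - 1771) + 530 = -3545/2 + 530 = -2485/2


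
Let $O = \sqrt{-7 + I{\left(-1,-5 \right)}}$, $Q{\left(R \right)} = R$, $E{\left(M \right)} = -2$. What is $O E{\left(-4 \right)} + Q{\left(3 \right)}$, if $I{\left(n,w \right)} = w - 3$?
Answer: $3 - 2 i \sqrt{15} \approx 3.0 - 7.746 i$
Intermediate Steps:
$I{\left(n,w \right)} = -3 + w$
$O = i \sqrt{15}$ ($O = \sqrt{-7 - 8} = \sqrt{-15} = i \sqrt{15} \approx 3.873 i$)
$O E{\left(-4 \right)} + Q{\left(3 \right)} = i \sqrt{15} \left(-2\right) + 3 = - 2 i \sqrt{15} + 3 = 3 - 2 i \sqrt{15}$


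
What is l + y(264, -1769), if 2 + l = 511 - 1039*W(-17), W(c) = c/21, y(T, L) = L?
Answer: -8797/21 ≈ -418.90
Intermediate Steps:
W(c) = c/21 (W(c) = c*(1/21) = c/21)
l = 28352/21 (l = -2 + (511 - 1039*(-17)/21) = -2 + (511 - 1039*(-17/21)) = -2 + (511 + 17663/21) = -2 + 28394/21 = 28352/21 ≈ 1350.1)
l + y(264, -1769) = 28352/21 - 1769 = -8797/21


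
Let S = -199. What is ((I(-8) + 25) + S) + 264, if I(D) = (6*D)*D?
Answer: 474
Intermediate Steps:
I(D) = 6*D**2
((I(-8) + 25) + S) + 264 = ((6*(-8)**2 + 25) - 199) + 264 = ((6*64 + 25) - 199) + 264 = ((384 + 25) - 199) + 264 = (409 - 199) + 264 = 210 + 264 = 474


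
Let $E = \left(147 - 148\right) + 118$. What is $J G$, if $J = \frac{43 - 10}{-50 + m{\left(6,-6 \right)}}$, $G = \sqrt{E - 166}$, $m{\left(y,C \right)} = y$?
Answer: $- \frac{21 i}{4} \approx - 5.25 i$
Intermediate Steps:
$E = 117$ ($E = -1 + 118 = 117$)
$G = 7 i$ ($G = \sqrt{117 - 166} = \sqrt{-49} = 7 i \approx 7.0 i$)
$J = - \frac{3}{4}$ ($J = \frac{43 - 10}{-50 + 6} = \frac{33}{-44} = 33 \left(- \frac{1}{44}\right) = - \frac{3}{4} \approx -0.75$)
$J G = - \frac{3 \cdot 7 i}{4} = - \frac{21 i}{4}$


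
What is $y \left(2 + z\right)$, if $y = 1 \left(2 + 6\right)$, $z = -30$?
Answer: $-224$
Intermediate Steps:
$y = 8$ ($y = 1 \cdot 8 = 8$)
$y \left(2 + z\right) = 8 \left(2 - 30\right) = 8 \left(-28\right) = -224$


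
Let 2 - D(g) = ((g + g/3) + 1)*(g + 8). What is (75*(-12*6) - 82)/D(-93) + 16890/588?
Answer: 29962431/1024394 ≈ 29.249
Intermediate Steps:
D(g) = 2 - (1 + 4*g/3)*(8 + g) (D(g) = 2 - ((g + g/3) + 1)*(g + 8) = 2 - ((g + g*(⅓)) + 1)*(8 + g) = 2 - ((g + g/3) + 1)*(8 + g) = 2 - (4*g/3 + 1)*(8 + g) = 2 - (1 + 4*g/3)*(8 + g))
(75*(-12*6) - 82)/D(-93) + 16890/588 = (75*(-12*6) - 82)/(-6 - 35/3*(-93) - 4/3*(-93)²) + 16890/588 = (75*(-72) - 82)/(-6 + 1085 - 4/3*8649) + 16890*(1/588) = (-5400 - 82)/(-6 + 1085 - 11532) + 2815/98 = -5482/(-10453) + 2815/98 = -5482*(-1/10453) + 2815/98 = 5482/10453 + 2815/98 = 29962431/1024394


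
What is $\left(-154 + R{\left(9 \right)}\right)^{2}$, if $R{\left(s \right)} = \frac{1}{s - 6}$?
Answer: $\frac{212521}{9} \approx 23613.0$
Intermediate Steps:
$R{\left(s \right)} = \frac{1}{-6 + s}$
$\left(-154 + R{\left(9 \right)}\right)^{2} = \left(-154 + \frac{1}{-6 + 9}\right)^{2} = \left(-154 + \frac{1}{3}\right)^{2} = \left(- \frac{461}{3}\right)^{2} = \frac{212521}{9}$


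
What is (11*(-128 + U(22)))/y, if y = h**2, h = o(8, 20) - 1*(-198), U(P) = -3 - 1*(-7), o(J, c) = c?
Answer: -341/11881 ≈ -0.028701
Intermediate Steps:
U(P) = 4 (U(P) = -3 + 7 = 4)
h = 218 (h = 20 - 1*(-198) = 20 + 198 = 218)
y = 47524 (y = 218**2 = 47524)
(11*(-128 + U(22)))/y = (11*(-128 + 4))/47524 = (11*(-124))*(1/47524) = -1364*1/47524 = -341/11881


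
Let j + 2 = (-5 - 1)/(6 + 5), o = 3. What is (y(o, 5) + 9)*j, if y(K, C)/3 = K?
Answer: -504/11 ≈ -45.818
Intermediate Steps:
y(K, C) = 3*K
j = -28/11 (j = -2 + (-5 - 1)/(6 + 5) = -2 - 6/11 = -28/11 ≈ -2.5455)
(y(o, 5) + 9)*j = (3*3 + 9)*(-28/11) = (9 + 9)*(-28/11) = 18*(-28/11) = -504/11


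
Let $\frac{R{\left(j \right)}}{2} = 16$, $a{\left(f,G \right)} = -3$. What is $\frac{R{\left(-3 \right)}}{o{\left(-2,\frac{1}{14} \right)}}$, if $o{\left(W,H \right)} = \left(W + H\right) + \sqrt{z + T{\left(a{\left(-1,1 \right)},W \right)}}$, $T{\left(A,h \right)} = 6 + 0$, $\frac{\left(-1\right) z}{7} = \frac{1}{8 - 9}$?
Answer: $\frac{12096}{1819} + \frac{6272 \sqrt{13}}{1819} \approx 19.082$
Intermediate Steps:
$R{\left(j \right)} = 32$ ($R{\left(j \right)} = 2 \cdot 16 = 32$)
$z = 7$ ($z = - \frac{7}{8 - 9} = - \frac{7}{-1} = \left(-7\right) \left(-1\right) = 7$)
$T{\left(A,h \right)} = 6$
$o{\left(W,H \right)} = H + W + \sqrt{13}$ ($o{\left(W,H \right)} = \left(W + H\right) + \sqrt{7 + 6} = \left(H + W\right) + \sqrt{13} = H + W + \sqrt{13}$)
$\frac{R{\left(-3 \right)}}{o{\left(-2,\frac{1}{14} \right)}} = \frac{32}{\frac{1}{14} - 2 + \sqrt{13}} = \frac{32}{- \frac{27}{14} + \sqrt{13}}$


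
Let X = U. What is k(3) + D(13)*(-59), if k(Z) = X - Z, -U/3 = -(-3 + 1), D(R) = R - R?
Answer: -9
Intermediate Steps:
D(R) = 0
U = -6 (U = -(-3)*(-3 + 1) = -(-3)*(-2) = -3*2 = -6)
X = -6
k(Z) = -6 - Z
k(3) + D(13)*(-59) = (-6 - 1*3) + 0*(-59) = (-6 - 3) + 0 = -9 + 0 = -9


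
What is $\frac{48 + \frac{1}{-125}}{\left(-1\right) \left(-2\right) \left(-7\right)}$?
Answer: $- \frac{857}{250} \approx -3.428$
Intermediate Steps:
$\frac{48 + \frac{1}{-125}}{\left(-1\right) \left(-2\right) \left(-7\right)} = \frac{48 - \frac{1}{125}}{2 \left(-7\right)} = \frac{5999}{125 \left(-14\right)} = \frac{5999}{125} \left(- \frac{1}{14}\right) = - \frac{857}{250}$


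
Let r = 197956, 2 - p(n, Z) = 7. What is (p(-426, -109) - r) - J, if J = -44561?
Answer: -153400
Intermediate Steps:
p(n, Z) = -5 (p(n, Z) = 2 - 1*7 = 2 - 7 = -5)
(p(-426, -109) - r) - J = (-5 - 1*197956) - 1*(-44561) = (-5 - 197956) + 44561 = -197961 + 44561 = -153400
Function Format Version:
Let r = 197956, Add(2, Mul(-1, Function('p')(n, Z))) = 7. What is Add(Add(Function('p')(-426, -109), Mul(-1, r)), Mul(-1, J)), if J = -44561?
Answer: -153400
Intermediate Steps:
Function('p')(n, Z) = -5 (Function('p')(n, Z) = Add(2, Mul(-1, 7)) = Add(2, -7) = -5)
Add(Add(Function('p')(-426, -109), Mul(-1, r)), Mul(-1, J)) = Add(Add(-5, Mul(-1, 197956)), Mul(-1, -44561)) = Add(Add(-5, -197956), 44561) = Add(-197961, 44561) = -153400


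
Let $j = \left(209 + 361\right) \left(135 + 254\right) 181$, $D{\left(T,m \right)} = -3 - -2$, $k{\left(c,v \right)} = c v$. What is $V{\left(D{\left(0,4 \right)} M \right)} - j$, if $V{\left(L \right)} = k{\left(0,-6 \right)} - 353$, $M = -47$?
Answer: $-40133483$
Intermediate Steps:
$D{\left(T,m \right)} = -1$ ($D{\left(T,m \right)} = -3 + 2 = -1$)
$V{\left(L \right)} = -353$ ($V{\left(L \right)} = 0 \left(-6\right) - 353 = 0 - 353 = -353$)
$j = 40133130$ ($j = 570 \cdot 389 \cdot 181 = 221730 \cdot 181 = 40133130$)
$V{\left(D{\left(0,4 \right)} M \right)} - j = -353 - 40133130 = -40133483$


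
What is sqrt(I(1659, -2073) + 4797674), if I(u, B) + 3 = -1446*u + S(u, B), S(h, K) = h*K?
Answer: 5*I*sqrt(41614) ≈ 1020.0*I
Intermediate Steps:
S(h, K) = K*h
I(u, B) = -3 - 1446*u + B*u (I(u, B) = -3 + (-1446*u + B*u) = -3 - 1446*u + B*u)
sqrt(I(1659, -2073) + 4797674) = sqrt((-3 - 1446*1659 - 2073*1659) + 4797674) = sqrt((-3 - 2398914 - 3439107) + 4797674) = sqrt(-5838024 + 4797674) = sqrt(-1040350) = 5*I*sqrt(41614)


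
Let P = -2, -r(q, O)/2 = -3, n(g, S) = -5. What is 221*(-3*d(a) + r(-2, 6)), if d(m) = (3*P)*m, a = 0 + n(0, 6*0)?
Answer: -18564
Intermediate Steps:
r(q, O) = 6 (r(q, O) = -2*(-3) = 6)
a = -5 (a = 0 - 5 = -5)
d(m) = -6*m (d(m) = (3*(-2))*m = -6*m)
221*(-3*d(a) + r(-2, 6)) = 221*(-(-18)*(-5) + 6) = 221*(-3*30 + 6) = 221*(-90 + 6) = 221*(-84) = -18564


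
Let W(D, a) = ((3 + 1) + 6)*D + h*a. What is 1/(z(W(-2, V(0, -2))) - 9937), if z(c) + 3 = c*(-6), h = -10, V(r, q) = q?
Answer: -1/9940 ≈ -0.00010060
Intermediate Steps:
W(D, a) = -10*a + 10*D (W(D, a) = ((3 + 1) + 6)*D - 10*a = (4 + 6)*D - 10*a = 10*D - 10*a = -10*a + 10*D)
z(c) = -3 - 6*c (z(c) = -3 + c*(-6) = -3 - 6*c)
1/(z(W(-2, V(0, -2))) - 9937) = 1/((-3 - 6*(-10*(-2) + 10*(-2))) - 9937) = 1/((-3 - 6*(20 - 20)) - 9937) = 1/((-3 - 6*0) - 9937) = 1/((-3 + 0) - 9937) = 1/(-3 - 9937) = 1/(-9940) = -1/9940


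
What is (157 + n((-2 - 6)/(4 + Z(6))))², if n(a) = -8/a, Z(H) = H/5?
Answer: 657721/25 ≈ 26309.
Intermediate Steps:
Z(H) = H/5 (Z(H) = H*(⅕) = H/5)
(157 + n((-2 - 6)/(4 + Z(6))))² = (157 - 8*(4 + (⅕)*6)/(-2 - 6))² = (157 - 8/((-8/(4 + 6/5))))² = (157 - 8/((-8/26/5)))² = (157 - 8/((-8*5/26)))² = (157 - 8/(-20/13))² = (157 - 8*(-13/20))² = (157 + 26/5)² = (811/5)² = 657721/25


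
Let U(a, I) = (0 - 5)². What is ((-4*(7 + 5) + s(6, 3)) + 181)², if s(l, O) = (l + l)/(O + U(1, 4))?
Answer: 872356/49 ≈ 17803.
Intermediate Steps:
U(a, I) = 25 (U(a, I) = (-5)² = 25)
s(l, O) = 2*l/(25 + O) (s(l, O) = (l + l)/(O + 25) = (2*l)/(25 + O) = 2*l/(25 + O))
((-4*(7 + 5) + s(6, 3)) + 181)² = ((-4*(7 + 5) + 2*6/(25 + 3)) + 181)² = ((-4*12 + 2*6/28) + 181)² = ((-48 + 2*6*(1/28)) + 181)² = ((-48 + 3/7) + 181)² = (-333/7 + 181)² = (934/7)² = 872356/49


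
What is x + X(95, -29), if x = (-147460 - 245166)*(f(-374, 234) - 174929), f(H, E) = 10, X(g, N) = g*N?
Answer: 68677744539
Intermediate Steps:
X(g, N) = N*g
x = 68677747294 (x = (-147460 - 245166)*(10 - 174929) = -392626*(-174919) = 68677747294)
x + X(95, -29) = 68677747294 - 29*95 = 68677747294 - 2755 = 68677744539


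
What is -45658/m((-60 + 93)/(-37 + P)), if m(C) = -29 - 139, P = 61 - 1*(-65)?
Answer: 22829/84 ≈ 271.77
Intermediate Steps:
P = 126 (P = 61 + 65 = 126)
m(C) = -168
-45658/m((-60 + 93)/(-37 + P)) = -45658/(-168) = -45658*(-1/168) = 22829/84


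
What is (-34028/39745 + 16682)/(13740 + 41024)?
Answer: 331496031/1088297590 ≈ 0.30460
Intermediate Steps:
(-34028/39745 + 16682)/(13740 + 41024) = (-34028*1/39745 + 16682)/54764 = (-34028/39745 + 16682)*(1/54764) = (662992062/39745)*(1/54764) = 331496031/1088297590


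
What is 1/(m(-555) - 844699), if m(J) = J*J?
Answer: -1/536674 ≈ -1.8633e-6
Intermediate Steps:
m(J) = J**2
1/(m(-555) - 844699) = 1/((-555)**2 - 844699) = 1/(308025 - 844699) = 1/(-536674) = -1/536674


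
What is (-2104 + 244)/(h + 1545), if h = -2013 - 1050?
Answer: 310/253 ≈ 1.2253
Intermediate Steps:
h = -3063
(-2104 + 244)/(h + 1545) = (-2104 + 244)/(-3063 + 1545) = -1860/(-1518) = -1860*(-1/1518) = 310/253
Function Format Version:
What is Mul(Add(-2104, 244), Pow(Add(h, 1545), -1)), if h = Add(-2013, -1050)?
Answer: Rational(310, 253) ≈ 1.2253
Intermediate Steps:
h = -3063
Mul(Add(-2104, 244), Pow(Add(h, 1545), -1)) = Mul(Add(-2104, 244), Pow(Add(-3063, 1545), -1)) = Mul(-1860, Pow(-1518, -1)) = Mul(-1860, Rational(-1, 1518)) = Rational(310, 253)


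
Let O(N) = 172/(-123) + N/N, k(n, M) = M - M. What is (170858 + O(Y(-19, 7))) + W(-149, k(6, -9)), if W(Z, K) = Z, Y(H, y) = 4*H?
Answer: 20997158/123 ≈ 1.7071e+5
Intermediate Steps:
k(n, M) = 0
O(N) = -49/123 (O(N) = 172*(-1/123) + 1 = -172/123 + 1 = -49/123)
(170858 + O(Y(-19, 7))) + W(-149, k(6, -9)) = (170858 - 49/123) - 149 = 21015485/123 - 149 = 20997158/123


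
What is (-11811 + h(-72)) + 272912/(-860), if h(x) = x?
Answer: -2623073/215 ≈ -12200.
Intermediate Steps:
(-11811 + h(-72)) + 272912/(-860) = (-11811 - 72) + 272912/(-860) = -11883 + 272912*(-1/860) = -11883 - 68228/215 = -2623073/215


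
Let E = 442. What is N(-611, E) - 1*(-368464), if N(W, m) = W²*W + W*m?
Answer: -228000729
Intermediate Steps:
N(W, m) = W³ + W*m
N(-611, E) - 1*(-368464) = -611*(442 + (-611)²) - 1*(-368464) = -611*(442 + 373321) + 368464 = -611*373763 + 368464 = -228369193 + 368464 = -228000729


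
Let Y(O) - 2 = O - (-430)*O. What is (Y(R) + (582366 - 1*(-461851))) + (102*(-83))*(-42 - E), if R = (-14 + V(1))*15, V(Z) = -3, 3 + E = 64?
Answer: 1806312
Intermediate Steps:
E = 61 (E = -3 + 64 = 61)
R = -255 (R = (-14 - 3)*15 = -17*15 = -255)
Y(O) = 2 + 431*O (Y(O) = 2 + (O - (-430)*O) = 2 + (O + 430*O) = 2 + 431*O)
(Y(R) + (582366 - 1*(-461851))) + (102*(-83))*(-42 - E) = ((2 + 431*(-255)) + (582366 - 1*(-461851))) + (102*(-83))*(-42 - 1*61) = ((2 - 109905) + (582366 + 461851)) - 8466*(-42 - 61) = (-109903 + 1044217) - 8466*(-103) = 934314 + 871998 = 1806312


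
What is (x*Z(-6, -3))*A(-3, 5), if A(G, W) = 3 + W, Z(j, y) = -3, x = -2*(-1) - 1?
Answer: -24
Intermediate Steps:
x = 1 (x = 2 - 1 = 1)
(x*Z(-6, -3))*A(-3, 5) = (1*(-3))*(3 + 5) = -3*8 = -24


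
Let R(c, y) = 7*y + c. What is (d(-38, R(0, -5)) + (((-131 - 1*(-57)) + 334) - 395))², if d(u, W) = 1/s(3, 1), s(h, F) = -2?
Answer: 73441/4 ≈ 18360.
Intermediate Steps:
R(c, y) = c + 7*y
d(u, W) = -½ (d(u, W) = 1/(-2) = -½)
(d(-38, R(0, -5)) + (((-131 - 1*(-57)) + 334) - 395))² = (-½ + (((-131 - 1*(-57)) + 334) - 395))² = (-½ + (((-131 + 57) + 334) - 395))² = (-½ + ((-74 + 334) - 395))² = (-½ + (260 - 395))² = (-½ - 135)² = (-271/2)² = 73441/4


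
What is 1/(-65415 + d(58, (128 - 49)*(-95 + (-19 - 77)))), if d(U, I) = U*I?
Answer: -1/940577 ≈ -1.0632e-6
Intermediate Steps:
d(U, I) = I*U
1/(-65415 + d(58, (128 - 49)*(-95 + (-19 - 77)))) = 1/(-65415 + ((128 - 49)*(-95 + (-19 - 77)))*58) = 1/(-65415 + (79*(-95 - 96))*58) = 1/(-65415 + (79*(-191))*58) = 1/(-65415 - 15089*58) = 1/(-65415 - 875162) = 1/(-940577) = -1/940577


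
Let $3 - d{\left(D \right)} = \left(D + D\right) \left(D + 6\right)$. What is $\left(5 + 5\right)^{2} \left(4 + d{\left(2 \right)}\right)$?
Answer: $-2500$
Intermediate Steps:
$d{\left(D \right)} = 3 - 2 D \left(6 + D\right)$ ($d{\left(D \right)} = 3 - \left(D + D\right) \left(D + 6\right) = 3 - 2 D \left(6 + D\right)$)
$\left(5 + 5\right)^{2} \left(4 + d{\left(2 \right)}\right) = \left(5 + 5\right)^{2} \left(4 - \left(21 + 8\right)\right) = 10^{2} \left(4 - 29\right) = 100 \left(4 - 29\right) = 100 \left(-25\right) = -2500$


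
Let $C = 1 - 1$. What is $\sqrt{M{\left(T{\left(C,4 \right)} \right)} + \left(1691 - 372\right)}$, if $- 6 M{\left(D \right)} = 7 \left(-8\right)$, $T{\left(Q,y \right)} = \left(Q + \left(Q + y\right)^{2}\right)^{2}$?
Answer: $\frac{\sqrt{11955}}{3} \approx 36.446$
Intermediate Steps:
$C = 0$ ($C = 1 - 1 = 0$)
$M{\left(D \right)} = \frac{28}{3}$ ($M{\left(D \right)} = - \frac{7 \left(-8\right)}{6} = \left(- \frac{1}{6}\right) \left(-56\right) = \frac{28}{3}$)
$\sqrt{M{\left(T{\left(C,4 \right)} \right)} + \left(1691 - 372\right)} = \sqrt{\frac{28}{3} + \left(1691 - 372\right)} = \sqrt{\frac{28}{3} + 1319} = \sqrt{\frac{3985}{3}} = \frac{\sqrt{11955}}{3}$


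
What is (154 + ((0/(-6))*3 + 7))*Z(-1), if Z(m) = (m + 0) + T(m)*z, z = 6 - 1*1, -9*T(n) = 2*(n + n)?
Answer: 1771/9 ≈ 196.78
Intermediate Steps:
T(n) = -4*n/9 (T(n) = -2*(n + n)/9 = -2*2*n/9 = -4*n/9)
z = 5 (z = 6 - 1 = 5)
Z(m) = -11*m/9 (Z(m) = (m + 0) - 4*m/9*5 = m - 20*m/9 = -11*m/9)
(154 + ((0/(-6))*3 + 7))*Z(-1) = (154 + ((0/(-6))*3 + 7))*(-11/9*(-1)) = (154 + ((0*(-⅙))*3 + 7))*(11/9) = (154 + (0*3 + 7))*(11/9) = (154 + (0 + 7))*(11/9) = (154 + 7)*(11/9) = 161*(11/9) = 1771/9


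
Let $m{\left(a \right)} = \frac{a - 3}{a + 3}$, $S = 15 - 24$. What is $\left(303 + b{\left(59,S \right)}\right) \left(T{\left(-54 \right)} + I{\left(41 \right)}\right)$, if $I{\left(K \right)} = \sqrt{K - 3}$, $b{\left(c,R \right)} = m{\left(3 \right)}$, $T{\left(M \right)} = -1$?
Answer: $-303 + 303 \sqrt{38} \approx 1564.8$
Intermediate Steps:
$S = -9$ ($S = 15 - 24 = -9$)
$m{\left(a \right)} = \frac{-3 + a}{3 + a}$
$b{\left(c,R \right)} = 0$ ($b{\left(c,R \right)} = \frac{-3 + 3}{3 + 3} = \frac{1}{6} \cdot 0 = 0$)
$I{\left(K \right)} = \sqrt{-3 + K}$
$\left(303 + b{\left(59,S \right)}\right) \left(T{\left(-54 \right)} + I{\left(41 \right)}\right) = \left(303 + 0\right) \left(-1 + \sqrt{-3 + 41}\right) = 303 \left(-1 + \sqrt{38}\right) = -303 + 303 \sqrt{38}$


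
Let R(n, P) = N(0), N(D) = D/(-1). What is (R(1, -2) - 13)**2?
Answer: 169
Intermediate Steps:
N(D) = -D (N(D) = D*(-1) = -D)
R(n, P) = 0 (R(n, P) = -1*0 = 0)
(R(1, -2) - 13)**2 = (0 - 13)**2 = (-13)**2 = 169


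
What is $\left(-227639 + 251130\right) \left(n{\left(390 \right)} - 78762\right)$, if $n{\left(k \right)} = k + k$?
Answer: $-1831875162$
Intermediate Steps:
$n{\left(k \right)} = 2 k$
$\left(-227639 + 251130\right) \left(n{\left(390 \right)} - 78762\right) = \left(-227639 + 251130\right) \left(2 \cdot 390 - 78762\right) = 23491 \left(780 - 78762\right) = 23491 \left(-77982\right) = -1831875162$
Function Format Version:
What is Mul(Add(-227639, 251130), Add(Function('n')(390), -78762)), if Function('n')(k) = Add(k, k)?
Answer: -1831875162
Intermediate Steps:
Function('n')(k) = Mul(2, k)
Mul(Add(-227639, 251130), Add(Function('n')(390), -78762)) = Mul(Add(-227639, 251130), Add(Mul(2, 390), -78762)) = Mul(23491, Add(780, -78762)) = Mul(23491, -77982) = -1831875162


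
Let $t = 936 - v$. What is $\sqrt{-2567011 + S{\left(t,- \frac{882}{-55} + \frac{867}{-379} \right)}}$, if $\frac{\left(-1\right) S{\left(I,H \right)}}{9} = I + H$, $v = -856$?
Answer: $\frac{4 i \sqrt{70153993144015}}{20845} \approx 1607.3 i$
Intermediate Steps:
$t = 1792$ ($t = 936 - -856 = 936 + 856 = 1792$)
$S{\left(I,H \right)} = - 9 H - 9 I$ ($S{\left(I,H \right)} = - 9 \left(I + H\right) = - 9 \left(H + I\right) = - 9 H - 9 I$)
$\sqrt{-2567011 + S{\left(t,- \frac{882}{-55} + \frac{867}{-379} \right)}} = \sqrt{-2567011 - \left(16128 + 9 \left(- \frac{882}{-55} + \frac{867}{-379}\right)\right)} = \sqrt{-2567011 - \left(16128 + 9 \left(\left(-882\right) \left(- \frac{1}{55}\right) + 867 \left(- \frac{1}{379}\right)\right)\right)} = \sqrt{-2567011 - \left(16128 + 9 \left(\frac{882}{55} - \frac{867}{379}\right)\right)} = \sqrt{-2567011 - \frac{338767497}{20845}} = \sqrt{- \frac{53848111792}{20845}} = \frac{4 i \sqrt{70153993144015}}{20845}$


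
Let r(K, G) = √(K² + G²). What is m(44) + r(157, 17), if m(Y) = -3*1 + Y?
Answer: 41 + √24938 ≈ 198.92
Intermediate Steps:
r(K, G) = √(G² + K²)
m(Y) = -3 + Y
m(44) + r(157, 17) = (-3 + 44) + √(17² + 157²) = 41 + √(289 + 24649) = 41 + √24938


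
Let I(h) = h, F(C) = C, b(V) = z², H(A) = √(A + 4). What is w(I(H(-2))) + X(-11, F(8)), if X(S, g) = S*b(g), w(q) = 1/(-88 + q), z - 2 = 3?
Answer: -1064569/3871 - √2/7742 ≈ -275.01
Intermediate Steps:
H(A) = √(4 + A)
z = 5 (z = 2 + 3 = 5)
b(V) = 25 (b(V) = 5² = 25)
X(S, g) = 25*S (X(S, g) = S*25 = 25*S)
w(I(H(-2))) + X(-11, F(8)) = 1/(-88 + √(4 - 2)) + 25*(-11) = 1/(-88 + √2) - 275 = -275 + 1/(-88 + √2)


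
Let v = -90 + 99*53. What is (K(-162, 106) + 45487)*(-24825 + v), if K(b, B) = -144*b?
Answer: -1353453420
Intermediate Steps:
v = 5157 (v = -90 + 5247 = 5157)
(K(-162, 106) + 45487)*(-24825 + v) = (-144*(-162) + 45487)*(-24825 + 5157) = (23328 + 45487)*(-19668) = 68815*(-19668) = -1353453420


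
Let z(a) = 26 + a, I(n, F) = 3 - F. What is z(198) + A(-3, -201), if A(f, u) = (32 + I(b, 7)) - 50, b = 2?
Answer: 202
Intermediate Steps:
A(f, u) = -22 (A(f, u) = (32 + (3 - 1*7)) - 50 = (32 + (3 - 7)) - 50 = (32 - 4) - 50 = 28 - 50 = -22)
z(198) + A(-3, -201) = (26 + 198) - 22 = 224 - 22 = 202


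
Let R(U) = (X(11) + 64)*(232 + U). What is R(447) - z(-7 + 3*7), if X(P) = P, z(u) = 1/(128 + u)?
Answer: 7231349/142 ≈ 50925.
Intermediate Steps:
R(U) = 17400 + 75*U (R(U) = (11 + 64)*(232 + U) = 75*(232 + U) = 17400 + 75*U)
R(447) - z(-7 + 3*7) = (17400 + 75*447) - 1/(128 + (-7 + 3*7)) = (17400 + 33525) - 1/(128 + (-7 + 21)) = 50925 - 1/(128 + 14) = 50925 - 1/142 = 7231349/142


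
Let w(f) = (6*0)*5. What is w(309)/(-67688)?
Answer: 0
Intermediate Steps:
w(f) = 0 (w(f) = 0*5 = 0)
w(309)/(-67688) = 0/(-67688) = 0*(-1/67688) = 0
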